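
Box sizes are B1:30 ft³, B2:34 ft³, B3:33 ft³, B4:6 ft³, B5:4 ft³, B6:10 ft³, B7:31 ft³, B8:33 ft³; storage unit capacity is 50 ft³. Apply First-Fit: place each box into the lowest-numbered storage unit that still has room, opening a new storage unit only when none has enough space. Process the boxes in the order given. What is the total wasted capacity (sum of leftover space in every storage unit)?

B1 (30 ft³) → storage unit 1 (remaining 20 ft³)
B2 (34 ft³) → storage unit 2 (remaining 16 ft³)
B3 (33 ft³) → storage unit 3 (remaining 17 ft³)
B4 (6 ft³) → storage unit 1 (remaining 14 ft³)
B5 (4 ft³) → storage unit 1 (remaining 10 ft³)
B6 (10 ft³) → storage unit 1 (remaining 0 ft³)
B7 (31 ft³) → storage unit 4 (remaining 19 ft³)
B8 (33 ft³) → storage unit 5 (remaining 17 ft³)
5 storage units × 50 ft³ = 250 ft³; used 181 ft³; unused 69 ft³.

69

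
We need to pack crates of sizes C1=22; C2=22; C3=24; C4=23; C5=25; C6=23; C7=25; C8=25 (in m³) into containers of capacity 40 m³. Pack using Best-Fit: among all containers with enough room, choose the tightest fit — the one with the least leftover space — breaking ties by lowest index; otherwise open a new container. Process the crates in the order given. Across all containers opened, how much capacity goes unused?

131

Put C1 (22 m³) in container 1; 18 m³ remain.
Put C2 (22 m³) in container 2; 18 m³ remain.
Put C3 (24 m³) in container 3; 16 m³ remain.
Put C4 (23 m³) in container 4; 17 m³ remain.
Put C5 (25 m³) in container 5; 15 m³ remain.
Put C6 (23 m³) in container 6; 17 m³ remain.
Put C7 (25 m³) in container 7; 15 m³ remain.
Put C8 (25 m³) in container 8; 15 m³ remain.
8 containers × 40 m³ = 320 m³; used 189 m³; unused 131 m³.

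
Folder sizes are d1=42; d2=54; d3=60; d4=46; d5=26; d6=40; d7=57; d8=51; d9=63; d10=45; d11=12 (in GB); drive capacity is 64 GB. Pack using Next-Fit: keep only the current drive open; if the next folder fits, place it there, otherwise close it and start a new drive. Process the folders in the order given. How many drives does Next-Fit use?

10 drives

d1 (42 GB) → drive 1 (remaining 22 GB)
d2 (54 GB) → drive 2 (remaining 10 GB)
d3 (60 GB) → drive 3 (remaining 4 GB)
d4 (46 GB) → drive 4 (remaining 18 GB)
d5 (26 GB) → drive 5 (remaining 38 GB)
d6 (40 GB) → drive 6 (remaining 24 GB)
d7 (57 GB) → drive 7 (remaining 7 GB)
d8 (51 GB) → drive 8 (remaining 13 GB)
d9 (63 GB) → drive 9 (remaining 1 GB)
d10 (45 GB) → drive 10 (remaining 19 GB)
d11 (12 GB) → drive 10 (remaining 7 GB)
Final drives: [42] [54] [60] [46] [26] [40] [57] [51] [63] [45,12].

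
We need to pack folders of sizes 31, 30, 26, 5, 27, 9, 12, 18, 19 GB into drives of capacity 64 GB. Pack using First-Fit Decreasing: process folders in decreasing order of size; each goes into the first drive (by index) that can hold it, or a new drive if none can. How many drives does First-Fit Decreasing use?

Sorted descending: 31, 30, 27, 26, 19, 18, 12, 9, 5.
31 GB → drive 1 (remaining 33 GB)
30 GB → drive 1 (remaining 3 GB)
27 GB → drive 2 (remaining 37 GB)
26 GB → drive 2 (remaining 11 GB)
19 GB → drive 3 (remaining 45 GB)
18 GB → drive 3 (remaining 27 GB)
12 GB → drive 3 (remaining 15 GB)
9 GB → drive 2 (remaining 2 GB)
5 GB → drive 3 (remaining 10 GB)

3 drives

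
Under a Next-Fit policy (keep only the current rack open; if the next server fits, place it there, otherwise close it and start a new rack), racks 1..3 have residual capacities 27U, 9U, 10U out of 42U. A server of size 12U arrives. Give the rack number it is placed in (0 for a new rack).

Next-Fit only looks at rack 3, which has 10U free.
12U does not fit, so a new rack is opened.

0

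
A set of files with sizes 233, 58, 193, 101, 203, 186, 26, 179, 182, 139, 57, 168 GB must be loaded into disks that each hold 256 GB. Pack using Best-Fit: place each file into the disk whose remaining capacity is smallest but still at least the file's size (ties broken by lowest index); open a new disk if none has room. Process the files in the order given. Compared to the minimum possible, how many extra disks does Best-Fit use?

0

Best-Fit: [233] [58,193] [101,139] [203,26] [186,57] [179] [182] [168] → 8 disks.
8 files exceed 128 GB (half the capacity), and no two of those can share a disk, so at least 8 disks are needed.
So 8 is already optimal.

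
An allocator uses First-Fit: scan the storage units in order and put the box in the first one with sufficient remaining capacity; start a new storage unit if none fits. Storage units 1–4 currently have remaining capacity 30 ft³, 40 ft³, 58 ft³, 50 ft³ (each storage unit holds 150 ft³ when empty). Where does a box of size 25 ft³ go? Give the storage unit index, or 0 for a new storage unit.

Storage units with room: storage unit 1 (30 ft³), storage unit 2 (40 ft³), storage unit 3 (58 ft³), storage unit 4 (50 ft³).
The first with room is storage unit 1.

1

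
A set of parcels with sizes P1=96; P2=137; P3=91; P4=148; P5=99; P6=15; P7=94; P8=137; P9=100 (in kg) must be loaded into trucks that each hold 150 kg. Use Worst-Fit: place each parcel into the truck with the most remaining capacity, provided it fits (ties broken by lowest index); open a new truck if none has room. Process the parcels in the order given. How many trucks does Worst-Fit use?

Put P1 (96 kg) in truck 1; 54 kg remain.
Put P2 (137 kg) in truck 2; 13 kg remain.
Put P3 (91 kg) in truck 3; 59 kg remain.
Put P4 (148 kg) in truck 4; 2 kg remain.
Put P5 (99 kg) in truck 5; 51 kg remain.
Put P6 (15 kg) in truck 3; 44 kg remain.
Put P7 (94 kg) in truck 6; 56 kg remain.
Put P8 (137 kg) in truck 7; 13 kg remain.
Put P9 (100 kg) in truck 8; 50 kg remain.
Final trucks: [96] [137] [91,15] [148] [99] [94] [137] [100].

8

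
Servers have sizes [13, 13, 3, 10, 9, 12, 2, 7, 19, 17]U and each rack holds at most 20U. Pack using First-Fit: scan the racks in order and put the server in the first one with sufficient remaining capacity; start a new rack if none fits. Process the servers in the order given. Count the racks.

Put 13U in rack 1; 7U remain.
Put 13U in rack 2; 7U remain.
Put 3U in rack 1; 4U remain.
Put 10U in rack 3; 10U remain.
Put 9U in rack 3; 1U remain.
Put 12U in rack 4; 8U remain.
Put 2U in rack 1; 2U remain.
Put 7U in rack 2; 0U remain.
Put 19U in rack 5; 1U remain.
Put 17U in rack 6; 3U remain.

6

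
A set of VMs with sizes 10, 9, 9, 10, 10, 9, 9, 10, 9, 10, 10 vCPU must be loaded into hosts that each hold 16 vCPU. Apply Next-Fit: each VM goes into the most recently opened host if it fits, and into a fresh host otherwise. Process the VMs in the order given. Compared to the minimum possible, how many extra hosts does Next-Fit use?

Next-Fit: [10] [9] [9] [10] [10] [9] [9] [10] [9] [10] [10] → 11 hosts.
11 VMs exceed 8 vCPU (half the capacity), and no two of those can share a host, so at least 11 hosts are needed.
So 11 is already optimal.

0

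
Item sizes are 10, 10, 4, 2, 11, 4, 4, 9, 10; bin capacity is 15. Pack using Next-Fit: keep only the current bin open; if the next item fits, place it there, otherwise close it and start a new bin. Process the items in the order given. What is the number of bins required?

Put 10 in bin 1; 5 remain.
Put 10 in bin 2; 5 remain.
Put 4 in bin 2; 1 remain.
Put 2 in bin 3; 13 remain.
Put 11 in bin 3; 2 remain.
Put 4 in bin 4; 11 remain.
Put 4 in bin 4; 7 remain.
Put 9 in bin 5; 6 remain.
Put 10 in bin 6; 5 remain.
Final bins: [10] [10,4] [2,11] [4,4] [9] [10].

6 bins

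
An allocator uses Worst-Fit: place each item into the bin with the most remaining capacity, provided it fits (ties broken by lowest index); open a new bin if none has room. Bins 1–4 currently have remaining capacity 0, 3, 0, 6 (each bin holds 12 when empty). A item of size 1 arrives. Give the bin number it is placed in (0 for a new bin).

4

Bins with room: bin 2 (3), bin 4 (6).
Most room is bin 4 with 6 free.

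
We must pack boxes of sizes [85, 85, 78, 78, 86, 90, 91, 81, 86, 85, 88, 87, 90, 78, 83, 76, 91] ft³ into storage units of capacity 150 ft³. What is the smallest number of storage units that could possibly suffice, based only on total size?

Total size = 85 + 85 + 78 + 78 + 86 + 90 + 91 + 81 + 86 + 85 + 88 + 87 + 90 + 78 + 83 + 76 + 91 = 1438 ft³.
⌈1438 / 150⌉ = 10.

10 storage units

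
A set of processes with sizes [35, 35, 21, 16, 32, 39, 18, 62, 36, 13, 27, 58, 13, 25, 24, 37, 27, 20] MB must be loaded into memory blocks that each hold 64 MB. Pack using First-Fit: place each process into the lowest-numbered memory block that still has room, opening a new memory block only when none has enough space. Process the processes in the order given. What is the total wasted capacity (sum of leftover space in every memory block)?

38

35 MB → memory block 1 (remaining 29 MB)
35 MB → memory block 2 (remaining 29 MB)
21 MB → memory block 1 (remaining 8 MB)
16 MB → memory block 2 (remaining 13 MB)
32 MB → memory block 3 (remaining 32 MB)
39 MB → memory block 4 (remaining 25 MB)
18 MB → memory block 3 (remaining 14 MB)
62 MB → memory block 5 (remaining 2 MB)
36 MB → memory block 6 (remaining 28 MB)
13 MB → memory block 2 (remaining 0 MB)
27 MB → memory block 6 (remaining 1 MB)
58 MB → memory block 7 (remaining 6 MB)
13 MB → memory block 3 (remaining 1 MB)
25 MB → memory block 4 (remaining 0 MB)
24 MB → memory block 8 (remaining 40 MB)
37 MB → memory block 8 (remaining 3 MB)
27 MB → memory block 9 (remaining 37 MB)
20 MB → memory block 9 (remaining 17 MB)
9 memory blocks × 64 MB = 576 MB; used 538 MB; unused 38 MB.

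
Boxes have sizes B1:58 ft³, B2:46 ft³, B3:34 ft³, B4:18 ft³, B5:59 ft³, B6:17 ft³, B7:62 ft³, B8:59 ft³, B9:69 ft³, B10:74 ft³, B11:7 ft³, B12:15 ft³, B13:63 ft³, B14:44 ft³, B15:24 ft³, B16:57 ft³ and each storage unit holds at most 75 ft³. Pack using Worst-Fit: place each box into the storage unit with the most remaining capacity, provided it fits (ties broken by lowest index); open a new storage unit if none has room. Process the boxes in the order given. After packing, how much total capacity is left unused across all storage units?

Put B1 (58 ft³) in storage unit 1; 17 ft³ remain.
Put B2 (46 ft³) in storage unit 2; 29 ft³ remain.
Put B3 (34 ft³) in storage unit 3; 41 ft³ remain.
Put B4 (18 ft³) in storage unit 3; 23 ft³ remain.
Put B5 (59 ft³) in storage unit 4; 16 ft³ remain.
Put B6 (17 ft³) in storage unit 2; 12 ft³ remain.
Put B7 (62 ft³) in storage unit 5; 13 ft³ remain.
Put B8 (59 ft³) in storage unit 6; 16 ft³ remain.
Put B9 (69 ft³) in storage unit 7; 6 ft³ remain.
Put B10 (74 ft³) in storage unit 8; 1 ft³ remain.
Put B11 (7 ft³) in storage unit 3; 16 ft³ remain.
Put B12 (15 ft³) in storage unit 1; 2 ft³ remain.
Put B13 (63 ft³) in storage unit 9; 12 ft³ remain.
Put B14 (44 ft³) in storage unit 10; 31 ft³ remain.
Put B15 (24 ft³) in storage unit 10; 7 ft³ remain.
Put B16 (57 ft³) in storage unit 11; 18 ft³ remain.
11 storage units × 75 ft³ = 825 ft³; used 706 ft³; unused 119 ft³.

119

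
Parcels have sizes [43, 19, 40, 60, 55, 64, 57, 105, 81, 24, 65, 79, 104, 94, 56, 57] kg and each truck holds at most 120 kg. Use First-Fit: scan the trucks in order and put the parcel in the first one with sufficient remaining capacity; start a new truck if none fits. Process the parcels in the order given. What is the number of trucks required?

truck 1: place 43 kg, 77 kg left
truck 1: place 19 kg, 58 kg left
truck 1: place 40 kg, 18 kg left
truck 2: place 60 kg, 60 kg left
truck 2: place 55 kg, 5 kg left
truck 3: place 64 kg, 56 kg left
truck 4: place 57 kg, 63 kg left
truck 5: place 105 kg, 15 kg left
truck 6: place 81 kg, 39 kg left
truck 3: place 24 kg, 32 kg left
truck 7: place 65 kg, 55 kg left
truck 8: place 79 kg, 41 kg left
truck 9: place 104 kg, 16 kg left
truck 10: place 94 kg, 26 kg left
truck 4: place 56 kg, 7 kg left
truck 11: place 57 kg, 63 kg left

11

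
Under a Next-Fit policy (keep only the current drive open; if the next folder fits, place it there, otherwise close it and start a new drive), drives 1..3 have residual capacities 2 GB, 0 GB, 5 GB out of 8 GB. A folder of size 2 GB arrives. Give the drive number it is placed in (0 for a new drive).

3

Next-Fit only looks at drive 3, which has 5 GB free.
2 GB fits there.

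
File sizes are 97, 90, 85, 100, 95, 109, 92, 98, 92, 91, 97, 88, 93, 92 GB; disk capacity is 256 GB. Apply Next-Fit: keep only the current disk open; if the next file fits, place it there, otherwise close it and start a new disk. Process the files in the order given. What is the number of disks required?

97 GB → disk 1 (remaining 159 GB)
90 GB → disk 1 (remaining 69 GB)
85 GB → disk 2 (remaining 171 GB)
100 GB → disk 2 (remaining 71 GB)
95 GB → disk 3 (remaining 161 GB)
109 GB → disk 3 (remaining 52 GB)
92 GB → disk 4 (remaining 164 GB)
98 GB → disk 4 (remaining 66 GB)
92 GB → disk 5 (remaining 164 GB)
91 GB → disk 5 (remaining 73 GB)
97 GB → disk 6 (remaining 159 GB)
88 GB → disk 6 (remaining 71 GB)
93 GB → disk 7 (remaining 163 GB)
92 GB → disk 7 (remaining 71 GB)

7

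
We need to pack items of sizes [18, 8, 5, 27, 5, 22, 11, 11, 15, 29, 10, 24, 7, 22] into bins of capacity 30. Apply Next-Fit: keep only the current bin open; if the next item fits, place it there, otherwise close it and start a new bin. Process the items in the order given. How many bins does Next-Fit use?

10

18 → bin 1 (remaining 12)
8 → bin 1 (remaining 4)
5 → bin 2 (remaining 25)
27 → bin 3 (remaining 3)
5 → bin 4 (remaining 25)
22 → bin 4 (remaining 3)
11 → bin 5 (remaining 19)
11 → bin 5 (remaining 8)
15 → bin 6 (remaining 15)
29 → bin 7 (remaining 1)
10 → bin 8 (remaining 20)
24 → bin 9 (remaining 6)
7 → bin 10 (remaining 23)
22 → bin 10 (remaining 1)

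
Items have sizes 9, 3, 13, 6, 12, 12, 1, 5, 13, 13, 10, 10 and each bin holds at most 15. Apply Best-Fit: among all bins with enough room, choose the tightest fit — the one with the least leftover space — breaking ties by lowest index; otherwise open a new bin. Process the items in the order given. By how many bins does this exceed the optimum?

Best-Fit: [9,3] [13,1] [6,5] [12] [12] [13] [13] [10] [10] → 9 bins.
Total size 107; any packing needs at least ⌈107/15⌉ = 8 bins.
An optimal packing achieves that bound: [13,1] [13] [13] [12,3] [12] [10,5] [10] [9,6] → 8 bins.
Excess: 9 − 8 = 1.

1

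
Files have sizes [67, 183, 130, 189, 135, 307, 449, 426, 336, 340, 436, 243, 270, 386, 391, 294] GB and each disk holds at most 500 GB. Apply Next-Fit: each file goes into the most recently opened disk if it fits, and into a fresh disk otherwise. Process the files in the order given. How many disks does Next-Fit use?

13 disks

disk 1: place 67 GB, 433 GB left
disk 1: place 183 GB, 250 GB left
disk 1: place 130 GB, 120 GB left
disk 2: place 189 GB, 311 GB left
disk 2: place 135 GB, 176 GB left
disk 3: place 307 GB, 193 GB left
disk 4: place 449 GB, 51 GB left
disk 5: place 426 GB, 74 GB left
disk 6: place 336 GB, 164 GB left
disk 7: place 340 GB, 160 GB left
disk 8: place 436 GB, 64 GB left
disk 9: place 243 GB, 257 GB left
disk 10: place 270 GB, 230 GB left
disk 11: place 386 GB, 114 GB left
disk 12: place 391 GB, 109 GB left
disk 13: place 294 GB, 206 GB left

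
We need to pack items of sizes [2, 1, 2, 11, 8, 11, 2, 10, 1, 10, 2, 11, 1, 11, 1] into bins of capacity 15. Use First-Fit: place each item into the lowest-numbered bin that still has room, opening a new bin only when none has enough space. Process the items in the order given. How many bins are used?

7

2 → bin 1 (remaining 13)
1 → bin 1 (remaining 12)
2 → bin 1 (remaining 10)
11 → bin 2 (remaining 4)
8 → bin 1 (remaining 2)
11 → bin 3 (remaining 4)
2 → bin 1 (remaining 0)
10 → bin 4 (remaining 5)
1 → bin 2 (remaining 3)
10 → bin 5 (remaining 5)
2 → bin 2 (remaining 1)
11 → bin 6 (remaining 4)
1 → bin 2 (remaining 0)
11 → bin 7 (remaining 4)
1 → bin 3 (remaining 3)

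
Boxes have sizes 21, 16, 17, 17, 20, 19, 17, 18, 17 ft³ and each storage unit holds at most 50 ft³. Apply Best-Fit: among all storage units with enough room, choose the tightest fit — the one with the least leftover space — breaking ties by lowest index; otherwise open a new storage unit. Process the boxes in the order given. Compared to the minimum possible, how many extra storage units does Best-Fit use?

1

Best-Fit: [21,16] [17,17] [20,19] [17,18] [17] → 5 storage units.
Total size 162 ft³; any packing needs at least ⌈162/50⌉ = 4 storage units.
An optimal packing achieves that bound: [21,20] [19,18] [17,17,16] [17,17] → 4 storage units.
Excess: 5 − 4 = 1.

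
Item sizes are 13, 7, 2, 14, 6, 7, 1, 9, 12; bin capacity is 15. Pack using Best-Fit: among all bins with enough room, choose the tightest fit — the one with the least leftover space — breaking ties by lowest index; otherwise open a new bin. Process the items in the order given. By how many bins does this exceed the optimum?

1

Best-Fit: [13,2] [7,6] [14,1] [7] [9] [12] → 6 bins.
Total size 71; any packing needs at least ⌈71/15⌉ = 5 bins.
An optimal packing achieves that bound: [14,1] [13,2] [12] [9,6] [7,7] → 5 bins.
Excess: 6 − 5 = 1.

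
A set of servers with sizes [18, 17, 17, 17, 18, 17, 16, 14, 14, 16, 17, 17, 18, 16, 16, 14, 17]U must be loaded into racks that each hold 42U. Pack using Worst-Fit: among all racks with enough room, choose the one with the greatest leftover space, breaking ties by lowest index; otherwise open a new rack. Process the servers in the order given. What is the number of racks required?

9

rack 1: place 18U, 24U left
rack 1: place 17U, 7U left
rack 2: place 17U, 25U left
rack 2: place 17U, 8U left
rack 3: place 18U, 24U left
rack 3: place 17U, 7U left
rack 4: place 16U, 26U left
rack 4: place 14U, 12U left
rack 5: place 14U, 28U left
rack 5: place 16U, 12U left
rack 6: place 17U, 25U left
rack 6: place 17U, 8U left
rack 7: place 18U, 24U left
rack 7: place 16U, 8U left
rack 8: place 16U, 26U left
rack 8: place 14U, 12U left
rack 9: place 17U, 25U left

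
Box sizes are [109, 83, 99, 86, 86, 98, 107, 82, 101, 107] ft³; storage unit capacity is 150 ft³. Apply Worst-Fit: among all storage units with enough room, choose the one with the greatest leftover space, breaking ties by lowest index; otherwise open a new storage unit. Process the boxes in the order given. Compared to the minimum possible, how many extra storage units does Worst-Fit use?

0

Worst-Fit: [109] [83] [99] [86] [86] [98] [107] [82] [101] [107] → 10 storage units.
10 boxes exceed 75 ft³ (half the capacity), and no two of those can share a storage unit, so at least 10 storage units are needed.
So 10 is already optimal.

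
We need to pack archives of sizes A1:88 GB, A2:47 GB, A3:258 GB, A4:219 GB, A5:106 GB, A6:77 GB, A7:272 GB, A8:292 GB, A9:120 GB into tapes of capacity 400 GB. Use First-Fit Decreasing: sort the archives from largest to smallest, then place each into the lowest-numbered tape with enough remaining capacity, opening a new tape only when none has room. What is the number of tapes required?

Sorted descending: 292, 272, 258, 219, 120, 106, 88, 77, 47.
292 GB → tape 1 (remaining 108 GB)
272 GB → tape 2 (remaining 128 GB)
258 GB → tape 3 (remaining 142 GB)
219 GB → tape 4 (remaining 181 GB)
120 GB → tape 2 (remaining 8 GB)
106 GB → tape 1 (remaining 2 GB)
88 GB → tape 3 (remaining 54 GB)
77 GB → tape 4 (remaining 104 GB)
47 GB → tape 3 (remaining 7 GB)

4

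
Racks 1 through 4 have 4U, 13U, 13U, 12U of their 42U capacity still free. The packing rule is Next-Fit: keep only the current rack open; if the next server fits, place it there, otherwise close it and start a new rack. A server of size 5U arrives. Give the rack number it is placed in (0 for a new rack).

Next-Fit only looks at rack 4, which has 12U free.
5U fits there.

4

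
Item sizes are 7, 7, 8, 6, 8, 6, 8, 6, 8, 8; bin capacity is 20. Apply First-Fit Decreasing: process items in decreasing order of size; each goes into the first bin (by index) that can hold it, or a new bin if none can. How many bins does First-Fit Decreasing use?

Sorted descending: 8, 8, 8, 8, 8, 7, 7, 6, 6, 6.
8 → bin 1 (remaining 12)
8 → bin 1 (remaining 4)
8 → bin 2 (remaining 12)
8 → bin 2 (remaining 4)
8 → bin 3 (remaining 12)
7 → bin 3 (remaining 5)
7 → bin 4 (remaining 13)
6 → bin 4 (remaining 7)
6 → bin 4 (remaining 1)
6 → bin 5 (remaining 14)

5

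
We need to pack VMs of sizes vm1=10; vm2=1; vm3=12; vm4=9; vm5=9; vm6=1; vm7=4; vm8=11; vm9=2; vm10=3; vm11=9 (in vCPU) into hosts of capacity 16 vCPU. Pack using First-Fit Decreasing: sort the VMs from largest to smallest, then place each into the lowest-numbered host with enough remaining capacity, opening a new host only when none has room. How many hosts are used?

Sorted descending: 12, 11, 10, 9, 9, 9, 4, 3, 2, 1, 1.
Put 12 vCPU in host 1; 4 vCPU remain.
Put 11 vCPU in host 2; 5 vCPU remain.
Put 10 vCPU in host 3; 6 vCPU remain.
Put 9 vCPU in host 4; 7 vCPU remain.
Put 9 vCPU in host 5; 7 vCPU remain.
Put 9 vCPU in host 6; 7 vCPU remain.
Put 4 vCPU in host 1; 0 vCPU remain.
Put 3 vCPU in host 2; 2 vCPU remain.
Put 2 vCPU in host 2; 0 vCPU remain.
Put 1 vCPU in host 3; 5 vCPU remain.
Put 1 vCPU in host 3; 4 vCPU remain.

6 hosts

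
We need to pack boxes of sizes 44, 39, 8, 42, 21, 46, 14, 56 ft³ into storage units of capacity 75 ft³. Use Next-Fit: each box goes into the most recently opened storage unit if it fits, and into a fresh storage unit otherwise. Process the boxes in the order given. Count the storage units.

5 storage units

Put 44 ft³ in storage unit 1; 31 ft³ remain.
Put 39 ft³ in storage unit 2; 36 ft³ remain.
Put 8 ft³ in storage unit 2; 28 ft³ remain.
Put 42 ft³ in storage unit 3; 33 ft³ remain.
Put 21 ft³ in storage unit 3; 12 ft³ remain.
Put 46 ft³ in storage unit 4; 29 ft³ remain.
Put 14 ft³ in storage unit 4; 15 ft³ remain.
Put 56 ft³ in storage unit 5; 19 ft³ remain.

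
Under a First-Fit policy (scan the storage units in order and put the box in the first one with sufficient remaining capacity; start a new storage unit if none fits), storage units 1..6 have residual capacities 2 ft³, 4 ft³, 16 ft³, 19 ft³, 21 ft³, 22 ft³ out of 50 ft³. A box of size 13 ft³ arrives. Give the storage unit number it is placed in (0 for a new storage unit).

3

Storage units with room: storage unit 3 (16 ft³), storage unit 4 (19 ft³), storage unit 5 (21 ft³), storage unit 6 (22 ft³).
The first with room is storage unit 3.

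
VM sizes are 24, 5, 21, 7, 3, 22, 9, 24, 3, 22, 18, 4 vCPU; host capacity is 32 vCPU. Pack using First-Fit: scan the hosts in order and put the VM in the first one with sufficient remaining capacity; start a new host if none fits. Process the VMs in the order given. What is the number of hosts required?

6

Put 24 vCPU in host 1; 8 vCPU remain.
Put 5 vCPU in host 1; 3 vCPU remain.
Put 21 vCPU in host 2; 11 vCPU remain.
Put 7 vCPU in host 2; 4 vCPU remain.
Put 3 vCPU in host 1; 0 vCPU remain.
Put 22 vCPU in host 3; 10 vCPU remain.
Put 9 vCPU in host 3; 1 vCPU remain.
Put 24 vCPU in host 4; 8 vCPU remain.
Put 3 vCPU in host 2; 1 vCPU remain.
Put 22 vCPU in host 5; 10 vCPU remain.
Put 18 vCPU in host 6; 14 vCPU remain.
Put 4 vCPU in host 4; 4 vCPU remain.
Final hosts: [24,5,3] [21,7,3] [22,9] [24,4] [22] [18].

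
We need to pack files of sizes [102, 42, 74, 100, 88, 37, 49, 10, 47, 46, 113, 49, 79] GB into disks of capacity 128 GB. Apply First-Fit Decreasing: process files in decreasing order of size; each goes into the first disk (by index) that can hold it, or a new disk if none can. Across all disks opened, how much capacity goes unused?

Sorted descending: 113, 102, 100, 88, 79, 74, 49, 49, 47, 46, 42, 37, 10.
disk 1: place 113 GB, 15 GB left
disk 2: place 102 GB, 26 GB left
disk 3: place 100 GB, 28 GB left
disk 4: place 88 GB, 40 GB left
disk 5: place 79 GB, 49 GB left
disk 6: place 74 GB, 54 GB left
disk 5: place 49 GB, 0 GB left
disk 6: place 49 GB, 5 GB left
disk 7: place 47 GB, 81 GB left
disk 7: place 46 GB, 35 GB left
disk 8: place 42 GB, 86 GB left
disk 4: place 37 GB, 3 GB left
disk 1: place 10 GB, 5 GB left
8 disks × 128 GB = 1024 GB; used 836 GB; unused 188 GB.

188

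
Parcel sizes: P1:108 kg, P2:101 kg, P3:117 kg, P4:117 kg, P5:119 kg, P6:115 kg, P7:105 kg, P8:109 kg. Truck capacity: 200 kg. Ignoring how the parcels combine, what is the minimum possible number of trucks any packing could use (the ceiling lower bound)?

5

Total size = 108 + 101 + 117 + 117 + 119 + 115 + 105 + 109 = 891 kg.
⌈891 / 200⌉ = 5.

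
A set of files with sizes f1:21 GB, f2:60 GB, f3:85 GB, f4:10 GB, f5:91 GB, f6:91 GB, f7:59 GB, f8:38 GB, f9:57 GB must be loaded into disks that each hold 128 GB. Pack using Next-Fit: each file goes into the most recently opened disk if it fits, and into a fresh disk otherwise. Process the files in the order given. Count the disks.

6

Put f1 (21 GB) in disk 1; 107 GB remain.
Put f2 (60 GB) in disk 1; 47 GB remain.
Put f3 (85 GB) in disk 2; 43 GB remain.
Put f4 (10 GB) in disk 2; 33 GB remain.
Put f5 (91 GB) in disk 3; 37 GB remain.
Put f6 (91 GB) in disk 4; 37 GB remain.
Put f7 (59 GB) in disk 5; 69 GB remain.
Put f8 (38 GB) in disk 5; 31 GB remain.
Put f9 (57 GB) in disk 6; 71 GB remain.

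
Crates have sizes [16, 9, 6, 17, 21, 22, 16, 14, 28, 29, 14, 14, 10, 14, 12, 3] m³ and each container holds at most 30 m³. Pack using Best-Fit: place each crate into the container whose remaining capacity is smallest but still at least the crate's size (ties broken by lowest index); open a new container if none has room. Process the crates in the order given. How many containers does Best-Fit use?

10

Put 16 m³ in container 1; 14 m³ remain.
Put 9 m³ in container 1; 5 m³ remain.
Put 6 m³ in container 2; 24 m³ remain.
Put 17 m³ in container 2; 7 m³ remain.
Put 21 m³ in container 3; 9 m³ remain.
Put 22 m³ in container 4; 8 m³ remain.
Put 16 m³ in container 5; 14 m³ remain.
Put 14 m³ in container 5; 0 m³ remain.
Put 28 m³ in container 6; 2 m³ remain.
Put 29 m³ in container 7; 1 m³ remain.
Put 14 m³ in container 8; 16 m³ remain.
Put 14 m³ in container 8; 2 m³ remain.
Put 10 m³ in container 9; 20 m³ remain.
Put 14 m³ in container 9; 6 m³ remain.
Put 12 m³ in container 10; 18 m³ remain.
Put 3 m³ in container 1; 2 m³ remain.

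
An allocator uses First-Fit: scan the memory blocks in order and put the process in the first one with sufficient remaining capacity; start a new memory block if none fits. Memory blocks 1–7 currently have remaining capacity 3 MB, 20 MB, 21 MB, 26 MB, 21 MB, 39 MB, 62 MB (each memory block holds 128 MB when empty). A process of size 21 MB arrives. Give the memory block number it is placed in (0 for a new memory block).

3

Memory blocks with room: memory block 3 (21 MB), memory block 4 (26 MB), memory block 5 (21 MB), memory block 6 (39 MB), memory block 7 (62 MB).
The first with room is memory block 3.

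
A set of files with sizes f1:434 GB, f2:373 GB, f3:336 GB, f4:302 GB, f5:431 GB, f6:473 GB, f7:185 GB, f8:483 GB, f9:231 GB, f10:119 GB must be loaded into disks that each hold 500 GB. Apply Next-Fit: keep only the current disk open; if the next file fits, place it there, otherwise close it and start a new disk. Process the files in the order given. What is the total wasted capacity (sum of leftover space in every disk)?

f1 (434 GB) → disk 1 (remaining 66 GB)
f2 (373 GB) → disk 2 (remaining 127 GB)
f3 (336 GB) → disk 3 (remaining 164 GB)
f4 (302 GB) → disk 4 (remaining 198 GB)
f5 (431 GB) → disk 5 (remaining 69 GB)
f6 (473 GB) → disk 6 (remaining 27 GB)
f7 (185 GB) → disk 7 (remaining 315 GB)
f8 (483 GB) → disk 8 (remaining 17 GB)
f9 (231 GB) → disk 9 (remaining 269 GB)
f10 (119 GB) → disk 9 (remaining 150 GB)
9 disks × 500 GB = 4500 GB; used 3367 GB; unused 1133 GB.

1133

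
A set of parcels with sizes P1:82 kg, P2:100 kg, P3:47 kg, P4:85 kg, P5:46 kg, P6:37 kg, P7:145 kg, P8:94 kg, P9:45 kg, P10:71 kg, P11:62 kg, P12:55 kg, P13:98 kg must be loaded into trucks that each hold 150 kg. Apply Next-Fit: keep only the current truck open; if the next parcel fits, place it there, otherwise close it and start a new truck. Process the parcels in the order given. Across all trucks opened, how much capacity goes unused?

383

P1 (82 kg) → truck 1 (remaining 68 kg)
P2 (100 kg) → truck 2 (remaining 50 kg)
P3 (47 kg) → truck 2 (remaining 3 kg)
P4 (85 kg) → truck 3 (remaining 65 kg)
P5 (46 kg) → truck 3 (remaining 19 kg)
P6 (37 kg) → truck 4 (remaining 113 kg)
P7 (145 kg) → truck 5 (remaining 5 kg)
P8 (94 kg) → truck 6 (remaining 56 kg)
P9 (45 kg) → truck 6 (remaining 11 kg)
P10 (71 kg) → truck 7 (remaining 79 kg)
P11 (62 kg) → truck 7 (remaining 17 kg)
P12 (55 kg) → truck 8 (remaining 95 kg)
P13 (98 kg) → truck 9 (remaining 52 kg)
9 trucks × 150 kg = 1350 kg; used 967 kg; unused 383 kg.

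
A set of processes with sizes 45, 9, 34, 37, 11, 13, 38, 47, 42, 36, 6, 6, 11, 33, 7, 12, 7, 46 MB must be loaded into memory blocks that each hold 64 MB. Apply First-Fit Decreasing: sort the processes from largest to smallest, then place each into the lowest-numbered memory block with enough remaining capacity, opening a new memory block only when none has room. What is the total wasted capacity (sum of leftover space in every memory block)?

136

Sorted descending: 47, 46, 45, 42, 38, 37, 36, 34, 33, 13, 12, 11, 11, 9, 7, 7, 6, 6.
Put 47 MB in memory block 1; 17 MB remain.
Put 46 MB in memory block 2; 18 MB remain.
Put 45 MB in memory block 3; 19 MB remain.
Put 42 MB in memory block 4; 22 MB remain.
Put 38 MB in memory block 5; 26 MB remain.
Put 37 MB in memory block 6; 27 MB remain.
Put 36 MB in memory block 7; 28 MB remain.
Put 34 MB in memory block 8; 30 MB remain.
Put 33 MB in memory block 9; 31 MB remain.
Put 13 MB in memory block 1; 4 MB remain.
Put 12 MB in memory block 2; 6 MB remain.
Put 11 MB in memory block 3; 8 MB remain.
Put 11 MB in memory block 4; 11 MB remain.
Put 9 MB in memory block 4; 2 MB remain.
Put 7 MB in memory block 3; 1 MB remain.
Put 7 MB in memory block 5; 19 MB remain.
Put 6 MB in memory block 2; 0 MB remain.
Put 6 MB in memory block 5; 13 MB remain.
9 memory blocks × 64 MB = 576 MB; used 440 MB; unused 136 MB.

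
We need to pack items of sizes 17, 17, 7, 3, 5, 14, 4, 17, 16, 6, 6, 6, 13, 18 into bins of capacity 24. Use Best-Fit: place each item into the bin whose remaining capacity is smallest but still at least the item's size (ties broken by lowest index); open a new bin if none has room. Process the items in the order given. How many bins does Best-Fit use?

7

bin 1: place 17, 7 left
bin 2: place 17, 7 left
bin 1: place 7, 0 left
bin 2: place 3, 4 left
bin 3: place 5, 19 left
bin 3: place 14, 5 left
bin 2: place 4, 0 left
bin 4: place 17, 7 left
bin 5: place 16, 8 left
bin 4: place 6, 1 left
bin 5: place 6, 2 left
bin 6: place 6, 18 left
bin 6: place 13, 5 left
bin 7: place 18, 6 left
Final bins: [17,7] [17,3,4] [5,14] [17,6] [16,6] [6,13] [18].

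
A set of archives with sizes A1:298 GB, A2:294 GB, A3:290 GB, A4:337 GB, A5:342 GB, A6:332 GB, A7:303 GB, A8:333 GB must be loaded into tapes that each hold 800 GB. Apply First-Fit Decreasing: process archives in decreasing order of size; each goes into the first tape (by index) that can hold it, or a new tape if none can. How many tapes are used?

4 tapes

Sorted descending: 342, 337, 333, 332, 303, 298, 294, 290.
tape 1: place 342 GB, 458 GB left
tape 1: place 337 GB, 121 GB left
tape 2: place 333 GB, 467 GB left
tape 2: place 332 GB, 135 GB left
tape 3: place 303 GB, 497 GB left
tape 3: place 298 GB, 199 GB left
tape 4: place 294 GB, 506 GB left
tape 4: place 290 GB, 216 GB left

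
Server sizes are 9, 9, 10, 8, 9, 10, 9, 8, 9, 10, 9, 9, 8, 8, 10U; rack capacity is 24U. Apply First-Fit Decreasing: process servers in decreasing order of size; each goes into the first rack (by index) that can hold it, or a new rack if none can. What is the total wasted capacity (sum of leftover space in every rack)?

33

Sorted descending: 10, 10, 10, 10, 9, 9, 9, 9, 9, 9, 9, 8, 8, 8, 8.
Put 10U in rack 1; 14U remain.
Put 10U in rack 1; 4U remain.
Put 10U in rack 2; 14U remain.
Put 10U in rack 2; 4U remain.
Put 9U in rack 3; 15U remain.
Put 9U in rack 3; 6U remain.
Put 9U in rack 4; 15U remain.
Put 9U in rack 4; 6U remain.
Put 9U in rack 5; 15U remain.
Put 9U in rack 5; 6U remain.
Put 9U in rack 6; 15U remain.
Put 8U in rack 6; 7U remain.
Put 8U in rack 7; 16U remain.
Put 8U in rack 7; 8U remain.
Put 8U in rack 7; 0U remain.
7 racks × 24U = 168U; used 135U; unused 33U.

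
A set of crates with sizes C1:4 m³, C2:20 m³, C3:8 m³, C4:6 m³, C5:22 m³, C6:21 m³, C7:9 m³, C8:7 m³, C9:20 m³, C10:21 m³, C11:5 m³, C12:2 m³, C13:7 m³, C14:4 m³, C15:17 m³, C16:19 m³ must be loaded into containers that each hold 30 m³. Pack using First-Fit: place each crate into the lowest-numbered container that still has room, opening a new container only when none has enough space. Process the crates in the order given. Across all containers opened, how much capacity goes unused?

Put C1 (4 m³) in container 1; 26 m³ remain.
Put C2 (20 m³) in container 1; 6 m³ remain.
Put C3 (8 m³) in container 2; 22 m³ remain.
Put C4 (6 m³) in container 1; 0 m³ remain.
Put C5 (22 m³) in container 2; 0 m³ remain.
Put C6 (21 m³) in container 3; 9 m³ remain.
Put C7 (9 m³) in container 3; 0 m³ remain.
Put C8 (7 m³) in container 4; 23 m³ remain.
Put C9 (20 m³) in container 4; 3 m³ remain.
Put C10 (21 m³) in container 5; 9 m³ remain.
Put C11 (5 m³) in container 5; 4 m³ remain.
Put C12 (2 m³) in container 4; 1 m³ remain.
Put C13 (7 m³) in container 6; 23 m³ remain.
Put C14 (4 m³) in container 5; 0 m³ remain.
Put C15 (17 m³) in container 6; 6 m³ remain.
Put C16 (19 m³) in container 7; 11 m³ remain.
7 containers × 30 m³ = 210 m³; used 192 m³; unused 18 m³.

18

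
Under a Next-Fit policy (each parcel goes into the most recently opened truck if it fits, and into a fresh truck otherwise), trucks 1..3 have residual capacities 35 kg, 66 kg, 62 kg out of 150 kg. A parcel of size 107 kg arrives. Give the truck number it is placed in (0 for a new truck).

Next-Fit only looks at truck 3, which has 62 kg free.
107 kg does not fit, so a new truck is opened.

0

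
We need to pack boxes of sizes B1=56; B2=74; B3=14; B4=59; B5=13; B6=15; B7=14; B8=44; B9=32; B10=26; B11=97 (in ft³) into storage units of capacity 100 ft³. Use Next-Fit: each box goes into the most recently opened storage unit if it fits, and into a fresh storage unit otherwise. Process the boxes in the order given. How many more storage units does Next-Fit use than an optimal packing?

Next-Fit: [56] [74,14] [59,13,15] [14,44,32] [26] [97] → 6 storage units.
Total size 444 ft³; any packing needs at least ⌈444/100⌉ = 5 storage units.
An optimal packing achieves that bound: [97] [74,26] [59,32] [56,44] [15,14,14,13] → 5 storage units.
Excess: 6 − 5 = 1.

1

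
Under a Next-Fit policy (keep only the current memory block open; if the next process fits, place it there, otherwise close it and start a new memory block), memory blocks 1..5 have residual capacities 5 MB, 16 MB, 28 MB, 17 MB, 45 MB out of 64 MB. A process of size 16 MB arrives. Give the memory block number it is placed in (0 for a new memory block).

5

Next-Fit only looks at memory block 5, which has 45 MB free.
16 MB fits there.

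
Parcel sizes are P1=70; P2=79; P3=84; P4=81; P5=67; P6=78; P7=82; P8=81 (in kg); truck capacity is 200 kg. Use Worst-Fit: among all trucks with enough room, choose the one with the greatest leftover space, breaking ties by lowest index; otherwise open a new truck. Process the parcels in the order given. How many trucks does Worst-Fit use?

4

truck 1: place P1 (70 kg), 130 kg left
truck 1: place P2 (79 kg), 51 kg left
truck 2: place P3 (84 kg), 116 kg left
truck 2: place P4 (81 kg), 35 kg left
truck 3: place P5 (67 kg), 133 kg left
truck 3: place P6 (78 kg), 55 kg left
truck 4: place P7 (82 kg), 118 kg left
truck 4: place P8 (81 kg), 37 kg left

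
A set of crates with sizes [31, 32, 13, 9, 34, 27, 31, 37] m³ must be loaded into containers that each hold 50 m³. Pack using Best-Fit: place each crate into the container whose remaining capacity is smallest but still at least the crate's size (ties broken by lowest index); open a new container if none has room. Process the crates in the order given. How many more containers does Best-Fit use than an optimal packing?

Best-Fit: [31,9] [32,13] [34] [27] [31] [37] → 6 containers.
6 crates exceed 25 m³ (half the capacity), and no two of those can share a container, so at least 6 containers are needed.
So 6 is already optimal.

0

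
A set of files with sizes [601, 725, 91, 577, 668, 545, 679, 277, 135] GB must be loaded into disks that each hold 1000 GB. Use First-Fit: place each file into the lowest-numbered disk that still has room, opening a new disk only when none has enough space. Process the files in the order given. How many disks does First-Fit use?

6

disk 1: place 601 GB, 399 GB left
disk 2: place 725 GB, 275 GB left
disk 1: place 91 GB, 308 GB left
disk 3: place 577 GB, 423 GB left
disk 4: place 668 GB, 332 GB left
disk 5: place 545 GB, 455 GB left
disk 6: place 679 GB, 321 GB left
disk 1: place 277 GB, 31 GB left
disk 2: place 135 GB, 140 GB left
Final disks: [601,91,277] [725,135] [577] [668] [545] [679].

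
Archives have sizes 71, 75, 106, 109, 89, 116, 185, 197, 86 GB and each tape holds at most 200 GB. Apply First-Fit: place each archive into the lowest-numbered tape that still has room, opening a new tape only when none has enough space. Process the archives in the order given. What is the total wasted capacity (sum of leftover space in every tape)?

166

Put 71 GB in tape 1; 129 GB remain.
Put 75 GB in tape 1; 54 GB remain.
Put 106 GB in tape 2; 94 GB remain.
Put 109 GB in tape 3; 91 GB remain.
Put 89 GB in tape 2; 5 GB remain.
Put 116 GB in tape 4; 84 GB remain.
Put 185 GB in tape 5; 15 GB remain.
Put 197 GB in tape 6; 3 GB remain.
Put 86 GB in tape 3; 5 GB remain.
6 tapes × 200 GB = 1200 GB; used 1034 GB; unused 166 GB.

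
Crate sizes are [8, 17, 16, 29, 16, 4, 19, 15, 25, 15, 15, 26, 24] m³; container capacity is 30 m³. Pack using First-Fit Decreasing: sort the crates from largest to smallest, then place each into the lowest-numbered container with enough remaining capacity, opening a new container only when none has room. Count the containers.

10 containers

Sorted descending: 29, 26, 25, 24, 19, 17, 16, 16, 15, 15, 15, 8, 4.
container 1: place 29 m³, 1 m³ left
container 2: place 26 m³, 4 m³ left
container 3: place 25 m³, 5 m³ left
container 4: place 24 m³, 6 m³ left
container 5: place 19 m³, 11 m³ left
container 6: place 17 m³, 13 m³ left
container 7: place 16 m³, 14 m³ left
container 8: place 16 m³, 14 m³ left
container 9: place 15 m³, 15 m³ left
container 9: place 15 m³, 0 m³ left
container 10: place 15 m³, 15 m³ left
container 5: place 8 m³, 3 m³ left
container 2: place 4 m³, 0 m³ left
Final containers: [29] [26,4] [25] [24] [19,8] [17] [16] [16] [15,15] [15].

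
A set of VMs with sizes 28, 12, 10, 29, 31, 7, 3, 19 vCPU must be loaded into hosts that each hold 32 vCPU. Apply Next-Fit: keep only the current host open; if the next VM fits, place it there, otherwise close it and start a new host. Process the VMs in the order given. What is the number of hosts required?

28 vCPU → host 1 (remaining 4 vCPU)
12 vCPU → host 2 (remaining 20 vCPU)
10 vCPU → host 2 (remaining 10 vCPU)
29 vCPU → host 3 (remaining 3 vCPU)
31 vCPU → host 4 (remaining 1 vCPU)
7 vCPU → host 5 (remaining 25 vCPU)
3 vCPU → host 5 (remaining 22 vCPU)
19 vCPU → host 5 (remaining 3 vCPU)
Final hosts: [28] [12,10] [29] [31] [7,3,19].

5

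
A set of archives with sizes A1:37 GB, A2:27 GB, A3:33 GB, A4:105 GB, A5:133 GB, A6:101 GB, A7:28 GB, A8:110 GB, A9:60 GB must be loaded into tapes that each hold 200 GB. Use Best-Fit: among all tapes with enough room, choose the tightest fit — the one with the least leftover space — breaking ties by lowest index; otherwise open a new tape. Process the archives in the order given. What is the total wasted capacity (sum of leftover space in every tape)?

Put A1 (37 GB) in tape 1; 163 GB remain.
Put A2 (27 GB) in tape 1; 136 GB remain.
Put A3 (33 GB) in tape 1; 103 GB remain.
Put A4 (105 GB) in tape 2; 95 GB remain.
Put A5 (133 GB) in tape 3; 67 GB remain.
Put A6 (101 GB) in tape 1; 2 GB remain.
Put A7 (28 GB) in tape 3; 39 GB remain.
Put A8 (110 GB) in tape 4; 90 GB remain.
Put A9 (60 GB) in tape 4; 30 GB remain.
4 tapes × 200 GB = 800 GB; used 634 GB; unused 166 GB.

166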